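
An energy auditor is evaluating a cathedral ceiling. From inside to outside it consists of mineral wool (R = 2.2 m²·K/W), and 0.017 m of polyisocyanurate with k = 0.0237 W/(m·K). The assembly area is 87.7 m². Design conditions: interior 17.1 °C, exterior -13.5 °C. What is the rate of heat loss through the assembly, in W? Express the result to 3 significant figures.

920 W

0.017/0.0237 = 0.7173
R_total = 2.2 + 0.7173 = 2.917 m²·K/W
Q = A·ΔT/R = 87.7 × (17.1 − (-13.5)) / 2.917 = 919.9 W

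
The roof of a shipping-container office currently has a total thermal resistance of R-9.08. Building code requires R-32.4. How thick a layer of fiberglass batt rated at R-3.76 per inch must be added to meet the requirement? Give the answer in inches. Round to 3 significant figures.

6.20 in

ΔR = 32.4 − 9.08 = 23.32 ft²·°F·h/BTU
L = ΔR / (R/in) = 23.32/3.76 = 6.202 in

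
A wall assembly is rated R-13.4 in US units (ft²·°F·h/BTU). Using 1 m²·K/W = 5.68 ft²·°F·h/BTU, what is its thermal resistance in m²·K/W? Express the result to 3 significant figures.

R_SI = 13.4/5.68 = 2.359

2.36 m²·K/W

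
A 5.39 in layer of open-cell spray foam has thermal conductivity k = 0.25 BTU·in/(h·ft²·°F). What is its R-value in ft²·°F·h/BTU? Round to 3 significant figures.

21.6 ft²·°F·h/BTU

R = L/k = 5.39/0.25 = 21.56 ft²·°F·h/BTU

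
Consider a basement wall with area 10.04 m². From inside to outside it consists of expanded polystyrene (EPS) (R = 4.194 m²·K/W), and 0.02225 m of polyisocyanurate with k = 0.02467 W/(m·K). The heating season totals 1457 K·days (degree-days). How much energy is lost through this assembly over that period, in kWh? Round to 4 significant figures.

68.89 kWh

0.02225/0.02467 = 0.90191
R_total = 4.194 + 0.90191 = 5.0959 m²·K/W
E = A × HDD × 24 / R / 1000 = 10.04 × 1457 × 24 / 5.0959 / 1000 = 68.894 kWh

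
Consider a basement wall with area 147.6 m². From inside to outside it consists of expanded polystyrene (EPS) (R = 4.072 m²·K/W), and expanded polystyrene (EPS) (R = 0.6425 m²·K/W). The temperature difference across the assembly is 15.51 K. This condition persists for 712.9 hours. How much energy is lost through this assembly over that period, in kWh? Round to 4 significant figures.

R_total = 4.072 + 0.6425 = 4.7145 m²·K/W
Q = 147.6 × 15.51 / 4.7145 = 485.58 W
E = 485.58 W × 712.9 h / 1000 = 346.17 kWh

346.2 kWh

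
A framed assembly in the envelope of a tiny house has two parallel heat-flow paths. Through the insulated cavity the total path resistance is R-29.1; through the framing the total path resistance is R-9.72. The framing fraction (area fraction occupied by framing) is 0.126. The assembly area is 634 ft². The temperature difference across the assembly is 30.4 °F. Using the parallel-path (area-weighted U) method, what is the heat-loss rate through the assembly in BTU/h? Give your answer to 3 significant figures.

829 BTU/h

U_eff = 0.874/29.1 + 0.126/9.72 = 0.03003 + 0.01296 = 0.043
R_eff = 1/U_eff = 23.26 ft²·°F·h/BTU
Q = 634 × 30.4 / 23.26 = 828.7 BTU/h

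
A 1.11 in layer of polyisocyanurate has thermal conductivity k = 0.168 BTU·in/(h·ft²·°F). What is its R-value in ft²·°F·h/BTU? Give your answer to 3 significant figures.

R = L/k = 1.11/0.168 = 6.607 ft²·°F·h/BTU

6.61 ft²·°F·h/BTU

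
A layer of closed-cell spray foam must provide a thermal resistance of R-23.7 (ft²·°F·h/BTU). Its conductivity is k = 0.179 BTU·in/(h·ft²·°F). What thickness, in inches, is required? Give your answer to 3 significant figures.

4.24 in

L = R × k = 23.7 × 0.179 = 4.242 in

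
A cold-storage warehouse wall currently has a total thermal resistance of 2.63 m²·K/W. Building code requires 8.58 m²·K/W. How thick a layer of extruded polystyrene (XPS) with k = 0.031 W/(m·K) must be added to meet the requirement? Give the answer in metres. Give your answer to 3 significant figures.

0.184 m

ΔR = 8.58 − 2.63 = 5.95 m²·K/W
L = ΔR × k = 5.95 × 0.031 = 0.1845 m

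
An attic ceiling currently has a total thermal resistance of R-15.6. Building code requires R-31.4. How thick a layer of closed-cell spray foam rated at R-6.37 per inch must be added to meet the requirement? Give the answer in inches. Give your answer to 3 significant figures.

2.48 in

ΔR = 31.4 − 15.6 = 15.8 ft²·°F·h/BTU
L = ΔR / (R/in) = 15.8/6.37 = 2.48 in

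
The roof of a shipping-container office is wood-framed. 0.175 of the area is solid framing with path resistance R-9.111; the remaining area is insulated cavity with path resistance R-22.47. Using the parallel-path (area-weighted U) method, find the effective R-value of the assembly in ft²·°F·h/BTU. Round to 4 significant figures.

17.88 ft²·°F·h/BTU

U_eff = 0.825/22.47 + 0.175/9.111 = 0.036716 + 0.019208 = 0.055923
R_eff = 1/U_eff = 17.882 ft²·°F·h/BTU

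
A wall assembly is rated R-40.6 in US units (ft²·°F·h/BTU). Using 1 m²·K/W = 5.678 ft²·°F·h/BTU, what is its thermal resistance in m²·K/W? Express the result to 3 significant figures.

7.15 m²·K/W

R_SI = 40.6/5.678 = 7.15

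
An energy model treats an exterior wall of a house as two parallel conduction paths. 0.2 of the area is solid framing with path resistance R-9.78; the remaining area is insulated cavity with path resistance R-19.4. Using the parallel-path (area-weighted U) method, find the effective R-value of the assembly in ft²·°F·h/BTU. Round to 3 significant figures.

16.2 ft²·°F·h/BTU

U_eff = 0.8/19.4 + 0.2/9.78 = 0.04124 + 0.02045 = 0.06169
R_eff = 1/U_eff = 16.21 ft²·°F·h/BTU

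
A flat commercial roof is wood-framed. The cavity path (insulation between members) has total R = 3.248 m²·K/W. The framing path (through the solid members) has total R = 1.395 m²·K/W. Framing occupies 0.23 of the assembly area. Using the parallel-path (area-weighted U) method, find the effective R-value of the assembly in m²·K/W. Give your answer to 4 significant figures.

2.488 m²·K/W

U_eff = 0.77/3.248 + 0.23/1.395 = 0.23707 + 0.16487 = 0.40194
R_eff = 1/U_eff = 2.4879 m²·K/W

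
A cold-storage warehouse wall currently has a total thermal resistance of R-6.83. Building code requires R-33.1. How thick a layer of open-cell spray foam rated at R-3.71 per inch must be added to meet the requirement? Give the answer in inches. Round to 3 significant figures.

ΔR = 33.1 − 6.83 = 26.27 ft²·°F·h/BTU
L = ΔR / (R/in) = 26.27/3.71 = 7.081 in

7.08 in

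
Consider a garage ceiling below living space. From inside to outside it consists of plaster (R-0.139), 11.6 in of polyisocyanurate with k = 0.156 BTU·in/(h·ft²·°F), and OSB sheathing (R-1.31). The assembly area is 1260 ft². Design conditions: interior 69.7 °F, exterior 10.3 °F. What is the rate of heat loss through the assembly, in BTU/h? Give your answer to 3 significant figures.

987 BTU/h

11.6/0.156 = 74.36
R_total = 0.139 + 74.36 + 1.31 = 75.81 ft²·°F·h/BTU
Q = A·ΔT/R = 1260 × (69.7 − 10.3) / 75.81 = 987.3 BTU/h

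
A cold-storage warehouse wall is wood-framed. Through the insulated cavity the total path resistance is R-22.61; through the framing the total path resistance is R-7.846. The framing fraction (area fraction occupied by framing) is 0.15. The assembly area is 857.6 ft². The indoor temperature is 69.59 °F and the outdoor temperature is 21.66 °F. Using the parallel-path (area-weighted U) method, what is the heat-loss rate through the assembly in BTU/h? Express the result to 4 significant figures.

U_eff = 0.85/22.61 + 0.15/7.846 = 0.037594 + 0.019118 = 0.056712
R_eff = 1/U_eff = 17.633 ft²·°F·h/BTU
Q = 857.6 × (69.59 − 21.66) / 17.633 = 2331.1 BTU/h

2331 BTU/h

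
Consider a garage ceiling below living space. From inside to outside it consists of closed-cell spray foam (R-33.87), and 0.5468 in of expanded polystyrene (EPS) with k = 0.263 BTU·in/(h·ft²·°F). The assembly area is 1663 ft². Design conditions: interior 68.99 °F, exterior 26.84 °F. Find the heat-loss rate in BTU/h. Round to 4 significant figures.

1950 BTU/h

0.5468/0.263 = 2.0791
R_total = 33.87 + 2.0791 = 35.949 ft²·°F·h/BTU
Q = A·ΔT/R = 1663 × (68.99 − 26.84) / 35.949 = 1949.9 BTU/h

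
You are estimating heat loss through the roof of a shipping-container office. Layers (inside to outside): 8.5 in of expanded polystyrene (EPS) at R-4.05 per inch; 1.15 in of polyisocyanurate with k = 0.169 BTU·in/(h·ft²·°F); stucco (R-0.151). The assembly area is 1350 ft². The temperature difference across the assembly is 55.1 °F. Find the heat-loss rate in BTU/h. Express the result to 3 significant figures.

8.5 × 4.05 = 34.42
1.15/0.169 = 6.805
R_total = 34.42 + 6.805 + 0.151 = 41.38 ft²·°F·h/BTU
Q = A·ΔT/R = 1350 × 55.1 / 41.38 = 1798 BTU/h

1800 BTU/h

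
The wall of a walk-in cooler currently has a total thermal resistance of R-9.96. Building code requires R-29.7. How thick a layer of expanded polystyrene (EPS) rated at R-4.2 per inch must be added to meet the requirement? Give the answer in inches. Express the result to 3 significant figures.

4.70 in

ΔR = 29.7 − 9.96 = 19.74 ft²·°F·h/BTU
L = ΔR / (R/in) = 19.74/4.2 = 4.7 in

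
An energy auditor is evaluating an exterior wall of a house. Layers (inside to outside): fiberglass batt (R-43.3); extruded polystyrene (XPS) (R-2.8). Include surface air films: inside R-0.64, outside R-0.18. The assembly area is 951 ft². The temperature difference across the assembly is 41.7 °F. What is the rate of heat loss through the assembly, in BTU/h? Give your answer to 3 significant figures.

845 BTU/h

R_total = 0.64 + 43.3 + 2.8 + 0.18 = 46.92 ft²·°F·h/BTU
Q = A·ΔT/R = 951 × 41.7 / 46.92 = 845.2 BTU/h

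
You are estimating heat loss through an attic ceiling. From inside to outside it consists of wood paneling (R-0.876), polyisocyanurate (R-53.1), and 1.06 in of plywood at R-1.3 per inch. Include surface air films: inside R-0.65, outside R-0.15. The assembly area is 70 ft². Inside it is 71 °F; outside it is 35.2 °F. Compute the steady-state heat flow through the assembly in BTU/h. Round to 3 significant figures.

1.06 × 1.3 = 1.378
R_total = 0.65 + 0.876 + 53.1 + 1.378 + 0.15 = 56.15 ft²·°F·h/BTU
Q = A·ΔT/R = 70 × (71 − 35.2) / 56.15 = 44.63 BTU/h

44.6 BTU/h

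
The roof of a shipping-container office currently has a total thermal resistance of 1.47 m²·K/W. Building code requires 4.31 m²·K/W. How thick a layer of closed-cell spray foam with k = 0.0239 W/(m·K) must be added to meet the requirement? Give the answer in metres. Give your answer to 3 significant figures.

ΔR = 4.31 − 1.47 = 2.84 m²·K/W
L = ΔR × k = 2.84 × 0.0239 = 0.06788 m

0.0679 m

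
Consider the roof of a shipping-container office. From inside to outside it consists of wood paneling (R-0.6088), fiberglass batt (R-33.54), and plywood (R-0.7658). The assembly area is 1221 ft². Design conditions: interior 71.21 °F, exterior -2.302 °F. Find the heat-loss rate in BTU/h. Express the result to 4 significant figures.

R_total = 0.6088 + 33.54 + 0.7658 = 34.915 ft²·°F·h/BTU
Q = A·ΔT/R = 1221 × (71.21 − (-2.302)) / 34.915 = 2570.8 BTU/h

2571 BTU/h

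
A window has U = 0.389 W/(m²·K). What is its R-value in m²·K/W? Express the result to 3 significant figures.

R = 1/U = 1/0.389 = 2.571

2.57 m²·K/W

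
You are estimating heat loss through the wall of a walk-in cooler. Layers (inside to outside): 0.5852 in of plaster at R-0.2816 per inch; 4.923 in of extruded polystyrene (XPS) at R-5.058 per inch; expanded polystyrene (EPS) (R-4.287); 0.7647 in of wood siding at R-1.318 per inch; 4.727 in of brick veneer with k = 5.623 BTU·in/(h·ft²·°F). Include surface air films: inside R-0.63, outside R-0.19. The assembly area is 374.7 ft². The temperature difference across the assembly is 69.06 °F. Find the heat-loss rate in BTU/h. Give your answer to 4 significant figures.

0.5852 × 0.2816 = 0.16479
4.923 × 5.058 = 24.901
0.7647 × 1.318 = 1.0079
4.727/5.623 = 0.84065
R_total = 0.63 + 0.16479 + 24.901 + 4.287 + 1.0079 + 0.84065 + 0.19 = 32.021 ft²·°F·h/BTU
Q = A·ΔT/R = 374.7 × 69.06 / 32.021 = 808.12 BTU/h

808.1 BTU/h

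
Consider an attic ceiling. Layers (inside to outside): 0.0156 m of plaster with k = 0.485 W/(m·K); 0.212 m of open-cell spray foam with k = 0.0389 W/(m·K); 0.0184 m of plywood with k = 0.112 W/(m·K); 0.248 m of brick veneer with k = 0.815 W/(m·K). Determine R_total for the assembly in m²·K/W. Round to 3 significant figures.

5.95 m²·K/W

0.0156/0.485 = 0.03216
0.212/0.0389 = 5.45
0.0184/0.112 = 0.1643
0.248/0.815 = 0.3043
R_total = 0.03216 + 5.45 + 0.1643 + 0.3043 = 5.951 m²·K/W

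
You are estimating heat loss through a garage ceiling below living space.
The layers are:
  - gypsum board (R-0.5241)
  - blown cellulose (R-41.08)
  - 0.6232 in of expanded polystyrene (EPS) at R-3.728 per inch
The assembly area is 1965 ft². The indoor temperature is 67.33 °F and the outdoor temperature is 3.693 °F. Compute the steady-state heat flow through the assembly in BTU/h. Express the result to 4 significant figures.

0.6232 × 3.728 = 2.3233
R_total = 0.5241 + 41.08 + 2.3233 = 43.927 ft²·°F·h/BTU
Q = A·ΔT/R = 1965 × (67.33 − 3.693) / 43.927 = 2846.7 BTU/h

2847 BTU/h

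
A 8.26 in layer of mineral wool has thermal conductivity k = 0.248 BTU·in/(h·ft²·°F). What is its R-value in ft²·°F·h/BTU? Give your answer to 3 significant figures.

R = L/k = 8.26/0.248 = 33.31 ft²·°F·h/BTU

33.3 ft²·°F·h/BTU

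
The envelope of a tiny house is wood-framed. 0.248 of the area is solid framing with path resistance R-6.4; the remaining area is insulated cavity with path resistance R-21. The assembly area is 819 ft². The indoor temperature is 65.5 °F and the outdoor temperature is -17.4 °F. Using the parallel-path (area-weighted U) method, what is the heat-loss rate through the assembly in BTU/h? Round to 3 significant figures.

5060 BTU/h

U_eff = 0.752/21 + 0.248/6.4 = 0.03581 + 0.03875 = 0.07456
R_eff = 1/U_eff = 13.41 ft²·°F·h/BTU
Q = 819 × (65.5 − (-17.4)) / 13.41 = 5062 BTU/h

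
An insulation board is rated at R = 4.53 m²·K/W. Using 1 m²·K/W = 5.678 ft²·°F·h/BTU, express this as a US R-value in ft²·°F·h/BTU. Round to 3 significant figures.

25.7 ft²·°F·h/BTU

R_US = 4.53 × 5.678 = 25.72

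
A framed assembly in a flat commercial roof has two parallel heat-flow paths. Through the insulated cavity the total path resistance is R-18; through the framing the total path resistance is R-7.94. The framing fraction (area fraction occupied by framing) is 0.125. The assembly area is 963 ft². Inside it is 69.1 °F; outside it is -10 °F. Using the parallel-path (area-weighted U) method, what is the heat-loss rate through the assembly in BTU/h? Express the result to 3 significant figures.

U_eff = 0.875/18 + 0.125/7.94 = 0.04861 + 0.01574 = 0.06435
R_eff = 1/U_eff = 15.54 ft²·°F·h/BTU
Q = 963 × (69.1 − (-10)) / 15.54 = 4902 BTU/h

4900 BTU/h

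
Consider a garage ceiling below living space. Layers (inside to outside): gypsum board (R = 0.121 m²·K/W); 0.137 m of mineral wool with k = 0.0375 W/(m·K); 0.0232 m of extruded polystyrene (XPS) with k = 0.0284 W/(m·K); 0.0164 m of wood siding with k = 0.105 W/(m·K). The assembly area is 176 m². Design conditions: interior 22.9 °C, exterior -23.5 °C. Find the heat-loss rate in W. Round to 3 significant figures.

0.137/0.0375 = 3.653
0.0232/0.0284 = 0.8169
0.0164/0.105 = 0.1562
R_total = 0.121 + 3.653 + 0.8169 + 0.1562 = 4.747 m²·K/W
Q = A·ΔT/R = 176 × (22.9 − (-23.5)) / 4.747 = 1720 W

1720 W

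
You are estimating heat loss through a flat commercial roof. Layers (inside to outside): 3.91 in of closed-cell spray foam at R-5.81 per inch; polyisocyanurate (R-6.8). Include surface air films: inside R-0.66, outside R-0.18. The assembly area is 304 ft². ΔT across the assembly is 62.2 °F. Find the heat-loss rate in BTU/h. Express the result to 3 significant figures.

3.91 × 5.81 = 22.72
R_total = 0.66 + 22.72 + 6.8 + 0.18 = 30.36 ft²·°F·h/BTU
Q = A·ΔT/R = 304 × 62.2 / 30.36 = 622.9 BTU/h

623 BTU/h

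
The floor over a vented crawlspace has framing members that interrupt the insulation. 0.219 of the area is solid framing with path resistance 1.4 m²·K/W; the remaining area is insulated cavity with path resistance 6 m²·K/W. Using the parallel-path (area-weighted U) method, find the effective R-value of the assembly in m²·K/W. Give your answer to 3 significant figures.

U_eff = 0.781/6 + 0.219/1.4 = 0.1302 + 0.1564 = 0.2866
R_eff = 1/U_eff = 3.489 m²·K/W

3.49 m²·K/W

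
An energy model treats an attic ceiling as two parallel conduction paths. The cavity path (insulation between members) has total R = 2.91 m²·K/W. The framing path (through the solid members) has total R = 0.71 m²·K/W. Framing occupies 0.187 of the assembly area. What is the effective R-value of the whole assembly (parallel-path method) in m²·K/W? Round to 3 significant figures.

U_eff = 0.813/2.91 + 0.187/0.71 = 0.2794 + 0.2634 = 0.5428
R_eff = 1/U_eff = 1.842 m²·K/W

1.84 m²·K/W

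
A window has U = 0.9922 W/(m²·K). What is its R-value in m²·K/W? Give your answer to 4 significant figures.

R = 1/U = 1/0.9922 = 1.0079

1.008 m²·K/W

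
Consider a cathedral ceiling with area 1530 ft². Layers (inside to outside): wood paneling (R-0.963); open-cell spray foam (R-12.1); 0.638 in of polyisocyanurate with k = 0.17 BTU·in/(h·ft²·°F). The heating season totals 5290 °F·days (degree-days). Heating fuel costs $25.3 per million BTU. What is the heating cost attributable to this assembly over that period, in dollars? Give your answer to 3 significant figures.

0.638/0.17 = 3.753
R_total = 0.963 + 12.1 + 3.753 = 16.82 ft²·°F·h/BTU
E = A × HDD × 24 / R = 1530 × 5290 × 24 / 16.82 = 11550000 BTU
Cost = 11550000/10⁶ × 25.3 = $292.3

292 dollars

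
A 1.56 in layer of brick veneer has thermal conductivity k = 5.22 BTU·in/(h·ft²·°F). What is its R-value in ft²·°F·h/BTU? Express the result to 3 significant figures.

R = L/k = 1.56/5.22 = 0.2989 ft²·°F·h/BTU

0.299 ft²·°F·h/BTU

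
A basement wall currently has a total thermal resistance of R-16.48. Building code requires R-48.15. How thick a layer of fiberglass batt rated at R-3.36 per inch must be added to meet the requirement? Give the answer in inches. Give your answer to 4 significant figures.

ΔR = 48.15 − 16.48 = 31.67 ft²·°F·h/BTU
L = ΔR / (R/in) = 31.67/3.36 = 9.4256 in

9.426 in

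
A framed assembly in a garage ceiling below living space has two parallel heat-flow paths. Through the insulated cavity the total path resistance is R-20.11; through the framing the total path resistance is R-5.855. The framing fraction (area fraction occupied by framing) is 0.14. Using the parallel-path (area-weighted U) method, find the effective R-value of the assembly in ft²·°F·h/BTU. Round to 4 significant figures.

U_eff = 0.86/20.11 + 0.14/5.855 = 0.042765 + 0.023911 = 0.066676
R_eff = 1/U_eff = 14.998 ft²·°F·h/BTU

15.00 ft²·°F·h/BTU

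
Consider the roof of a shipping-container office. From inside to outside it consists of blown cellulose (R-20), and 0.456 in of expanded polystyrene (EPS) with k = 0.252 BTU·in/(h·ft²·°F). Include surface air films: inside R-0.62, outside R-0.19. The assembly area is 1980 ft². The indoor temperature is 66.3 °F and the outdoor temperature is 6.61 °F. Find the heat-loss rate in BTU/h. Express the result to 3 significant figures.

5220 BTU/h

0.456/0.252 = 1.81
R_total = 0.62 + 20 + 1.81 + 0.19 = 22.62 ft²·°F·h/BTU
Q = A·ΔT/R = 1980 × (66.3 − 6.61) / 22.62 = 5225 BTU/h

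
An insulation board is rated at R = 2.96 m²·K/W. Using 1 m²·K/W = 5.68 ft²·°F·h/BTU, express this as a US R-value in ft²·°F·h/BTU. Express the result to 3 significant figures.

R_US = 2.96 × 5.68 = 16.81

16.8 ft²·°F·h/BTU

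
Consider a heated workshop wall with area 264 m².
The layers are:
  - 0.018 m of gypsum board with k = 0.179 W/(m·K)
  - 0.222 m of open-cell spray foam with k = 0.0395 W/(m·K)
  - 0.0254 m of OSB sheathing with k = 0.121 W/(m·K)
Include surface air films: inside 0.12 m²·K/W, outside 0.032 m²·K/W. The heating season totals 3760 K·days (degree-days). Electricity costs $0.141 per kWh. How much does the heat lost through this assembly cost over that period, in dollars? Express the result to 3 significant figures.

552 dollars

0.018/0.179 = 0.1006
0.222/0.0395 = 5.62
0.0254/0.121 = 0.2099
R_total = 0.12 + 0.1006 + 5.62 + 0.2099 + 0.032 = 6.083 m²·K/W
E = A × HDD × 24 / R / 1000 = 264 × 3760 × 24 / 6.083 / 1000 = 3917 kWh
Cost = 3917 × 0.141 = $552.2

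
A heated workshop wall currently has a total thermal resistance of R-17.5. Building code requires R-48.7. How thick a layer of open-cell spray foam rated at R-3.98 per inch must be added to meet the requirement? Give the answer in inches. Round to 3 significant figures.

7.84 in

ΔR = 48.7 − 17.5 = 31.2 ft²·°F·h/BTU
L = ΔR / (R/in) = 31.2/3.98 = 7.839 in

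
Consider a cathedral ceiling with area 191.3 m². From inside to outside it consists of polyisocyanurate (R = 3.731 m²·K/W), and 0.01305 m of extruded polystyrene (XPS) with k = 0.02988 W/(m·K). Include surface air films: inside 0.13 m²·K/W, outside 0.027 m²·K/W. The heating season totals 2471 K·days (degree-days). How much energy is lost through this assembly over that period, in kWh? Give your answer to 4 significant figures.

0.01305/0.02988 = 0.43675
R_total = 0.13 + 3.731 + 0.43675 + 0.027 = 4.3247 m²·K/W
E = A × HDD × 24 / R / 1000 = 191.3 × 2471 × 24 / 4.3247 / 1000 = 2623.2 kWh

2623 kWh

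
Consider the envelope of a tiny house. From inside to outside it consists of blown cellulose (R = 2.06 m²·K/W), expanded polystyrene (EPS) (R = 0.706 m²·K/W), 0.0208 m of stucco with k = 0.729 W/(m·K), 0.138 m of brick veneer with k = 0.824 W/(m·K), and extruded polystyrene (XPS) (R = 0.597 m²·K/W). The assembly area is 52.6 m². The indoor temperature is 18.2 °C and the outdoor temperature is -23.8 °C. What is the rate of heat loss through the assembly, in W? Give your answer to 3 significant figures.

0.0208/0.729 = 0.02853
0.138/0.824 = 0.1675
R_total = 2.06 + 0.706 + 0.02853 + 0.1675 + 0.597 = 3.559 m²·K/W
Q = A·ΔT/R = 52.6 × (18.2 − (-23.8)) / 3.559 = 620.7 W

621 W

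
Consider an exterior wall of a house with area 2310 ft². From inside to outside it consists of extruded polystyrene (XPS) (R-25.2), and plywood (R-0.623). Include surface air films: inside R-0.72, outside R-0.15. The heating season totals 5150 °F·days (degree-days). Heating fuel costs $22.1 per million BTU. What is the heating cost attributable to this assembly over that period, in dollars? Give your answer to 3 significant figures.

236 dollars

R_total = 0.72 + 25.2 + 0.623 + 0.15 = 26.69 ft²·°F·h/BTU
E = A × HDD × 24 / R = 2310 × 5150 × 24 / 26.69 = 10700000 BTU
Cost = 10700000/10⁶ × 22.1 = $236.4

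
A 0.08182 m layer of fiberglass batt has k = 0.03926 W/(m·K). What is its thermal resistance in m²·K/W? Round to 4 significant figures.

2.084 m²·K/W

R = L/k = 0.08182/0.03926 = 2.0841 m²·K/W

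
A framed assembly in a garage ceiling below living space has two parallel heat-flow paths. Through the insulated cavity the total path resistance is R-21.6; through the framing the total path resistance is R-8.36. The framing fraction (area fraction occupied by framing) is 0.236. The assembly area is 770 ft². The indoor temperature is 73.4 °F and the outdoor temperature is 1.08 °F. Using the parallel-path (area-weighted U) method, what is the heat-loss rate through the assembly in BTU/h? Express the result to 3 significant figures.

3540 BTU/h

U_eff = 0.764/21.6 + 0.236/8.36 = 0.03537 + 0.02823 = 0.0636
R_eff = 1/U_eff = 15.72 ft²·°F·h/BTU
Q = 770 × (73.4 − 1.08) / 15.72 = 3542 BTU/h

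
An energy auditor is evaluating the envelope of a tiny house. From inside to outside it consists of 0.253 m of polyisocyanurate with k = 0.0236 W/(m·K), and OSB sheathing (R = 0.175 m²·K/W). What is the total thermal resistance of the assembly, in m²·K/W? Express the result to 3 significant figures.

0.253/0.0236 = 10.72
R_total = 10.72 + 0.175 = 10.9 m²·K/W

10.9 m²·K/W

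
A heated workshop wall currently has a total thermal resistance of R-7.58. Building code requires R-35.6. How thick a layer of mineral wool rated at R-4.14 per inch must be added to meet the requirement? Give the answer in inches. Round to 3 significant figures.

6.77 in

ΔR = 35.6 − 7.58 = 28.02 ft²·°F·h/BTU
L = ΔR / (R/in) = 28.02/4.14 = 6.768 in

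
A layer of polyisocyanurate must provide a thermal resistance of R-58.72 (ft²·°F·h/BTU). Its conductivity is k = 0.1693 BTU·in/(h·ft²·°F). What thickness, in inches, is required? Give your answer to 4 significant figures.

9.941 in

L = R × k = 58.72 × 0.1693 = 9.9413 in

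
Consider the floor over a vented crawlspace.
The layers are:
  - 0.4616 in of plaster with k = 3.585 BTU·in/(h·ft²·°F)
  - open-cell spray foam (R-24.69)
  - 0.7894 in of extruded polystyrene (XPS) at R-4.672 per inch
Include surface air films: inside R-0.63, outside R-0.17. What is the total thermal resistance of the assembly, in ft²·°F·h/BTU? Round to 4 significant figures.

29.31 ft²·°F·h/BTU

0.4616/3.585 = 0.12876
0.7894 × 4.672 = 3.6881
R_total = 0.63 + 0.12876 + 24.69 + 3.6881 + 0.17 = 29.307 ft²·°F·h/BTU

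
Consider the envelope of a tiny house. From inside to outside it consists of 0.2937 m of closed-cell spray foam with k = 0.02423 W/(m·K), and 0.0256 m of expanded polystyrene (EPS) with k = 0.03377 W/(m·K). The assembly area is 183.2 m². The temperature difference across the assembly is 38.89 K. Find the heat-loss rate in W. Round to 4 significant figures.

553.2 W

0.2937/0.02423 = 12.121
0.0256/0.03377 = 0.75807
R_total = 12.121 + 0.75807 = 12.879 m²·K/W
Q = A·ΔT/R = 183.2 × 38.89 / 12.879 = 553.18 W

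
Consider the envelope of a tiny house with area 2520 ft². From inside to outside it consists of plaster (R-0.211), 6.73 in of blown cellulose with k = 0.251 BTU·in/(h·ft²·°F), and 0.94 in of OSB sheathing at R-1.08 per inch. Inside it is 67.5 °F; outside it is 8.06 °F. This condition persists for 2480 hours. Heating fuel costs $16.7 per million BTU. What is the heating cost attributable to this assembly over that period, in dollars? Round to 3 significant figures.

221 dollars

6.73/0.251 = 26.81
0.94 × 1.08 = 1.015
R_total = 0.211 + 26.81 + 1.015 = 28.04 ft²·°F·h/BTU
Q = 2520 × (67.5 − 8.06) / 28.04 = 5342 BTU/h
E = 5342 × 2480 = 13250000 BTU
Cost = 13250000/10⁶ × 16.7 = $221.3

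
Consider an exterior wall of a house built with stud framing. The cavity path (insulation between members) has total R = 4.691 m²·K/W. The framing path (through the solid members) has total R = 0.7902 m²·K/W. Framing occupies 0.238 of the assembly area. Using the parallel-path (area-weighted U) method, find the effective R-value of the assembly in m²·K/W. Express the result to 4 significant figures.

U_eff = 0.762/4.691 + 0.238/0.7902 = 0.16244 + 0.30119 = 0.46363
R_eff = 1/U_eff = 2.1569 m²·K/W

2.157 m²·K/W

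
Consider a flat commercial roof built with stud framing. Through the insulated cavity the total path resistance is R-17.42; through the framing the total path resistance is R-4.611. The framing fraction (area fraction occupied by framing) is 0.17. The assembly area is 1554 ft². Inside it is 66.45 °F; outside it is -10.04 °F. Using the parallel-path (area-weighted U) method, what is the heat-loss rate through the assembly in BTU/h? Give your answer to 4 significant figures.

10050 BTU/h

U_eff = 0.83/17.42 + 0.17/4.611 = 0.047646 + 0.036868 = 0.084515
R_eff = 1/U_eff = 11.832 ft²·°F·h/BTU
Q = 1554 × (66.45 − (-10.04)) / 11.832 = 10046 BTU/h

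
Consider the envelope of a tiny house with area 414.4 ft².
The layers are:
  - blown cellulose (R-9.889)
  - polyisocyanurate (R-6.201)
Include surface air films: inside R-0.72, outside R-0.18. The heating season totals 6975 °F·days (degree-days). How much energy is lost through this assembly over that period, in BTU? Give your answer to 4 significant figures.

R_total = 0.72 + 9.889 + 6.201 + 0.18 = 16.99 ft²·°F·h/BTU
E = A × HDD × 24 / R = 414.4 × 6975 × 24 / 16.99 = 4083000 BTU

4083000 BTU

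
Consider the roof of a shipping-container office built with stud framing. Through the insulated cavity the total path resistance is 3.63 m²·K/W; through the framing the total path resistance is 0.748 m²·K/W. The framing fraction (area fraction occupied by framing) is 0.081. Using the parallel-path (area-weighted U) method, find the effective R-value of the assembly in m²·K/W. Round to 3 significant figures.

U_eff = 0.919/3.63 + 0.081/0.748 = 0.2532 + 0.1083 = 0.3615
R_eff = 1/U_eff = 2.767 m²·K/W

2.77 m²·K/W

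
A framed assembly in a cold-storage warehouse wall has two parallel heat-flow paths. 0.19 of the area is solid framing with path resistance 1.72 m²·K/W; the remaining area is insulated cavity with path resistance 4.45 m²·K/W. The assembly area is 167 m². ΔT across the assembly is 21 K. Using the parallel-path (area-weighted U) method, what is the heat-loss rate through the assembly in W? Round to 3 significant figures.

U_eff = 0.81/4.45 + 0.19/1.72 = 0.182 + 0.1105 = 0.2925
R_eff = 1/U_eff = 3.419 m²·K/W
Q = 167 × 21 / 3.419 = 1026 W

1030 W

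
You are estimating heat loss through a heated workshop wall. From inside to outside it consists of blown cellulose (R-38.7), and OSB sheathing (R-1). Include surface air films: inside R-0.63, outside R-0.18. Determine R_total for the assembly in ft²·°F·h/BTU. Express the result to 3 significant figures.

R_total = 0.63 + 38.7 + 1 + 0.18 = 40.51 ft²·°F·h/BTU

40.5 ft²·°F·h/BTU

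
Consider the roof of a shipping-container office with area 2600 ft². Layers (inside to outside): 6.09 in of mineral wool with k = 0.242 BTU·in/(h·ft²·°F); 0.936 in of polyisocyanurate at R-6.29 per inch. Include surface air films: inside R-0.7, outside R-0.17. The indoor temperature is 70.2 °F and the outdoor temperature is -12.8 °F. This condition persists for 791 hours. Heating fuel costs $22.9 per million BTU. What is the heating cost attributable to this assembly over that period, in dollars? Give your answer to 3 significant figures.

6.09/0.242 = 25.17
0.936 × 6.29 = 5.887
R_total = 0.7 + 25.17 + 5.887 + 0.17 = 31.92 ft²·°F·h/BTU
Q = 2600 × (70.2 − (-12.8)) / 31.92 = 6760 BTU/h
E = 6760 × 791 = 5347000 BTU
Cost = 5347000/10⁶ × 22.9 = $122.5

122 dollars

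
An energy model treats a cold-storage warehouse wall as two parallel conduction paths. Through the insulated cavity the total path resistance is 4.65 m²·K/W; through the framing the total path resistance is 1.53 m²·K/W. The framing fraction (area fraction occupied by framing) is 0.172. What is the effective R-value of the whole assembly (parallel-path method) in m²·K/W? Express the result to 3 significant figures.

U_eff = 0.828/4.65 + 0.172/1.53 = 0.1781 + 0.1124 = 0.2905
R_eff = 1/U_eff = 3.443 m²·K/W

3.44 m²·K/W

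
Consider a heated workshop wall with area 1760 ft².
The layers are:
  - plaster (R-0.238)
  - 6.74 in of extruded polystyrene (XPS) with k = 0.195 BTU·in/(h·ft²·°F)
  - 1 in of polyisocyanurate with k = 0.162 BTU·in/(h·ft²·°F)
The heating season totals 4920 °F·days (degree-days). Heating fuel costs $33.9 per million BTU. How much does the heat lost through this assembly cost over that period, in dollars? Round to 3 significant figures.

172 dollars

6.74/0.195 = 34.56
1/0.162 = 6.173
R_total = 0.238 + 34.56 + 6.173 = 40.97 ft²·°F·h/BTU
E = A × HDD × 24 / R = 1760 × 4920 × 24 / 40.97 = 5072000 BTU
Cost = 5072000/10⁶ × 33.9 = $171.9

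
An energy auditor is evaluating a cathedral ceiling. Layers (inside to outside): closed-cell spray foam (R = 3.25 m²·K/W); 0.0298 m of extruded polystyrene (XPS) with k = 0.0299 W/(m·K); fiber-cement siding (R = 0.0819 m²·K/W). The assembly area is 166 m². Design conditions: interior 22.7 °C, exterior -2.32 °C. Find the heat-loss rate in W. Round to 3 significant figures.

960 W

0.0298/0.0299 = 0.9967
R_total = 3.25 + 0.9967 + 0.0819 = 4.329 m²·K/W
Q = A·ΔT/R = 166 × (22.7 − (-2.32)) / 4.329 = 959.5 W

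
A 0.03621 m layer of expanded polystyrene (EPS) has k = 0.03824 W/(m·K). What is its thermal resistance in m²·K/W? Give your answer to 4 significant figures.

R = L/k = 0.03621/0.03824 = 0.94691 m²·K/W

0.9469 m²·K/W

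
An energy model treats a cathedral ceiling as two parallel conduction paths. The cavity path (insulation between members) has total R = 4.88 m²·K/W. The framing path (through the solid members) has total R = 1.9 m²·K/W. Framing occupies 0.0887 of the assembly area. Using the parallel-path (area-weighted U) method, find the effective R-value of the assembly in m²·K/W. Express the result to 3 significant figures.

4.28 m²·K/W

U_eff = 0.9113/4.88 + 0.0887/1.9 = 0.1867 + 0.04668 = 0.2334
R_eff = 1/U_eff = 4.284 m²·K/W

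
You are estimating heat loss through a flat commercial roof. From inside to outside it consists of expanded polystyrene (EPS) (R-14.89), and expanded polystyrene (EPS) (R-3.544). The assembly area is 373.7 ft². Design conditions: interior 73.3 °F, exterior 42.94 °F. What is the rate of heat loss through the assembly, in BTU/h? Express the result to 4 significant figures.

615.5 BTU/h

R_total = 14.89 + 3.544 = 18.434 ft²·°F·h/BTU
Q = A·ΔT/R = 373.7 × (73.3 − 42.94) / 18.434 = 615.47 BTU/h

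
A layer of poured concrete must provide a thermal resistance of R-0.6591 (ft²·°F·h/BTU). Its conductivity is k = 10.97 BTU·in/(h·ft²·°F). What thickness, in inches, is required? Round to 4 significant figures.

L = R × k = 0.6591 × 10.97 = 7.2303 in

7.230 in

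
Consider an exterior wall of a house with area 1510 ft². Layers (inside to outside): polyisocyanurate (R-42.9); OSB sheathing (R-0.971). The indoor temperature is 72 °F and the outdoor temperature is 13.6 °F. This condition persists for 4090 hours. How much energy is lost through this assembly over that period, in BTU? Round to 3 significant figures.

R_total = 42.9 + 0.971 = 43.87 ft²·°F·h/BTU
Q = 1510 × (72 − 13.6) / 43.87 = 2010 BTU/h
E = 2010 × 4090 = 8221000 BTU

8220000 BTU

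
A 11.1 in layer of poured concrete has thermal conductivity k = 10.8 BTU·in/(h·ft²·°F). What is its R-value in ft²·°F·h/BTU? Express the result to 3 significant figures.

1.03 ft²·°F·h/BTU

R = L/k = 11.1/10.8 = 1.028 ft²·°F·h/BTU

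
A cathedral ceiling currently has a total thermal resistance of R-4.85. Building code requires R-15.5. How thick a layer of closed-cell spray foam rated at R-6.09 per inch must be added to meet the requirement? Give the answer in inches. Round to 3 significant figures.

1.75 in

ΔR = 15.5 − 4.85 = 10.65 ft²·°F·h/BTU
L = ΔR / (R/in) = 10.65/6.09 = 1.749 in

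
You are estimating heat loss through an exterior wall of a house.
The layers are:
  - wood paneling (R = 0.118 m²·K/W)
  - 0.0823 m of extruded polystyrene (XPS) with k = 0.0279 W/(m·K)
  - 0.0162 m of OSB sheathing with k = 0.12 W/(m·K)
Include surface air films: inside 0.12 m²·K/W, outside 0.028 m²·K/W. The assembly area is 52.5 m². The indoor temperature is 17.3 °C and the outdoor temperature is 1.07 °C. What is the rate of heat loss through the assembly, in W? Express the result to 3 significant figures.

0.0823/0.0279 = 2.95
0.0162/0.12 = 0.135
R_total = 0.12 + 0.118 + 2.95 + 0.135 + 0.028 = 3.351 m²·K/W
Q = A·ΔT/R = 52.5 × (17.3 − 1.07) / 3.351 = 254.3 W

254 W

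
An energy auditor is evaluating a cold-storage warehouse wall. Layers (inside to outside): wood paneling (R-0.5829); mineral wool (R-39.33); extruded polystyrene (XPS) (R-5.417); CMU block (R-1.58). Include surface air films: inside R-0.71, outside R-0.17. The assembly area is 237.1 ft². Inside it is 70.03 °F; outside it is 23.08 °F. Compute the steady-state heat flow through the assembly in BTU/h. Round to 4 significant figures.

R_total = 0.71 + 0.5829 + 39.33 + 5.417 + 1.58 + 0.17 = 47.79 ft²·°F·h/BTU
Q = A·ΔT/R = 237.1 × (70.03 − 23.08) / 47.79 = 232.93 BTU/h

232.9 BTU/h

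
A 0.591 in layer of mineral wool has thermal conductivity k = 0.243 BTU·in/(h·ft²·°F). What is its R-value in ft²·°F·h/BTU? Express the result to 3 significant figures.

R = L/k = 0.591/0.243 = 2.432 ft²·°F·h/BTU

2.43 ft²·°F·h/BTU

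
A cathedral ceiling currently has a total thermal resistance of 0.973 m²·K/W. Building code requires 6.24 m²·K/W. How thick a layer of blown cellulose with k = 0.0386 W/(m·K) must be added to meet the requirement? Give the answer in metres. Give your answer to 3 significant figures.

ΔR = 6.24 − 0.973 = 5.267 m²·K/W
L = ΔR × k = 5.267 × 0.0386 = 0.2033 m

0.203 m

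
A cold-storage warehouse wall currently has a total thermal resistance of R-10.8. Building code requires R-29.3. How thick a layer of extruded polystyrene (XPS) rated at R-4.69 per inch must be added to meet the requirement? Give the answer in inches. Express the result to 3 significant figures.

3.94 in

ΔR = 29.3 − 10.8 = 18.5 ft²·°F·h/BTU
L = ΔR / (R/in) = 18.5/4.69 = 3.945 in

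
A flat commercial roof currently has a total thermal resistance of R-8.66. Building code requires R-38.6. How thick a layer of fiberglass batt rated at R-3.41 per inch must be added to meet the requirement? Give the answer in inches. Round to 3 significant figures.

8.78 in

ΔR = 38.6 − 8.66 = 29.94 ft²·°F·h/BTU
L = ΔR / (R/in) = 29.94/3.41 = 8.78 in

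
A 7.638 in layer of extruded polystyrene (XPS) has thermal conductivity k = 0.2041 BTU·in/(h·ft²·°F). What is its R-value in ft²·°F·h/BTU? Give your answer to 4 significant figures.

R = L/k = 7.638/0.2041 = 37.423 ft²·°F·h/BTU

37.42 ft²·°F·h/BTU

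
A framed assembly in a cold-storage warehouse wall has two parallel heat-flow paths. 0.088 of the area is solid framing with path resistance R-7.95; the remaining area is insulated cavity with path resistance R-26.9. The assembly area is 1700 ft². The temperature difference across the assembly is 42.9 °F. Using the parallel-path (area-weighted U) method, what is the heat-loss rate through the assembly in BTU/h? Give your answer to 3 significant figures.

3280 BTU/h

U_eff = 0.912/26.9 + 0.088/7.95 = 0.0339 + 0.01107 = 0.04497
R_eff = 1/U_eff = 22.24 ft²·°F·h/BTU
Q = 1700 × 42.9 / 22.24 = 3280 BTU/h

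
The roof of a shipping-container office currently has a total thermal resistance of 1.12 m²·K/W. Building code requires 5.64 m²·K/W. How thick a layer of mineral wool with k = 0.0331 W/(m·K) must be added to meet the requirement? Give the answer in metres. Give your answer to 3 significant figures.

ΔR = 5.64 − 1.12 = 4.52 m²·K/W
L = ΔR × k = 4.52 × 0.0331 = 0.1496 m

0.150 m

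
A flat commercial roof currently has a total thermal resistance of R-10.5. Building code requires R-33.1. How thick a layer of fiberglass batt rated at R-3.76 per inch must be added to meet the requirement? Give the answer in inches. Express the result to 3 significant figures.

ΔR = 33.1 − 10.5 = 22.6 ft²·°F·h/BTU
L = ΔR / (R/in) = 22.6/3.76 = 6.011 in

6.01 in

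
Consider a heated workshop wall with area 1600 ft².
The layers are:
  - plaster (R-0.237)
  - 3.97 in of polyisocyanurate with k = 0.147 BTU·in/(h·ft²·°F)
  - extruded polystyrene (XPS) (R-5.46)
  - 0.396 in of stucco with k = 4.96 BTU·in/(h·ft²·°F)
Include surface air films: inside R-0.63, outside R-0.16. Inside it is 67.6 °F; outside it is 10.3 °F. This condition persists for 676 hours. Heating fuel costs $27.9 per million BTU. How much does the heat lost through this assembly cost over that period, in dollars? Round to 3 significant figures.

3.97/0.147 = 27.01
0.396/4.96 = 0.07984
R_total = 0.63 + 0.237 + 27.01 + 5.46 + 0.07984 + 0.16 = 33.57 ft²·°F·h/BTU
Q = 1600 × (67.6 − 10.3) / 33.57 = 2731 BTU/h
E = 2731 × 676 = 1846000 BTU
Cost = 1846000/10⁶ × 27.9 = $51.5

51.5 dollars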